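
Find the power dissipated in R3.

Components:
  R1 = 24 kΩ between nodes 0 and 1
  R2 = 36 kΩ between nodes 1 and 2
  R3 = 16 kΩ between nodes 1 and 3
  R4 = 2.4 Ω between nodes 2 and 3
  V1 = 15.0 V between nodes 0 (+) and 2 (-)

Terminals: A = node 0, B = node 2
Nodal analysis, taking node 2 as the 0 V reference.
Source V1 fixes V_0 = 15 V.
KCL at each unknown node (sum of currents leaving = 0; resistances in Ω):
  Node 1: (V_1 - 15)/24000 + (V_1 - 0)/36000 + (V_1 - V_3)/16000 = 0
  Node 3: (V_3 - V_1)/16000 + (V_3 - 0)/2.4 = 0
Collecting terms (coefficients in siemens):
  0.0001319·V_1 - 0.0000625·V_3 = 0.000625
  0.4167·V_3 - 0.0000625·V_1 = 0
Determinant D = (0.0001319)(0.4167) - (-0.0000625)(-0.0000625) = 0.00005498
V_1 = [(0.000625)(0.4167) - (-0.0000625)(0)]/D = 4.737 V
V_3 = [(0.0001319)(0) - (0.000625)(-0.0000625)]/D = 0.0007105 V
I_R3 = (V_1 - V_3)/R3 = (4.737 - 0.0007105)/16000 = 0.000296 A
P_R3 = I_R3² × R3 = (0.000296)² × 16000 = 0.001402 W

Final answer: 0.001402 W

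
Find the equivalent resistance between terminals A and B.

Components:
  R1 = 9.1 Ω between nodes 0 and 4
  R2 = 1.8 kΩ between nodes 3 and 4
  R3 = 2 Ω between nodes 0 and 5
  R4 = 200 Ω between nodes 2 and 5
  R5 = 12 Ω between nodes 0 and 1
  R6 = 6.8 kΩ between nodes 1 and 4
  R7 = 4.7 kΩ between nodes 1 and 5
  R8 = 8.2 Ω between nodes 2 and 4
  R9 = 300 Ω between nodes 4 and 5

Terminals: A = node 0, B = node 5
The network is not a plain series/parallel combination. Inject a 1 A test current into terminal A (node 0) and return it from terminal B (node 5); then R_eq = V_A / (1 A).
Nodal analysis, taking node 5 as the 0 V reference.
Current source I_test pushes 1 A into node 0 and draws it out of node 5.
KCL at each unknown node (sum of currents leaving = 0; resistances in Ω):
  Node 0: (V_0 - V_4)/9.1 + (V_0 - 0)/2 + (V_0 - V_1)/12 - 1 = 0
  Node 1: (V_1 - V_0)/12 + (V_1 - V_4)/6800 + (V_1 - 0)/4700 = 0
  Node 2: (V_2 - 0)/200 + (V_2 - V_4)/8.2 = 0
  Node 3: (V_3 - V_4)/1800 = 0
  Node 4: (V_4 - V_0)/9.1 + (V_4 - V_1)/6800 + (V_4 - V_2)/8.2 + (V_4 - V_3)/1800 + (V_4 - 0)/300 = 0
Collecting terms (coefficients in siemens):
  0.6932·V_0 - 0.08333·V_1 - 0.1099·V_4 = 1
  0.08369·V_1 - 0.08333·V_0 - 0.0001471·V_4 = 0
  0.127·V_2 - 0.122·V_4 = 0
  0.0005556·V_3 - 0.0005556·V_4 = 0
  0.2359·V_4 - 0.1099·V_0 - 0.0001471·V_1 - 0.122·V_2 - 0.0005556·V_3 = 0
Solving these 5 simultaneous equations (Gaussian elimination) gives:
  V_0 = 1.969 V, V_1 = 1.964 V, V_2 = 1.762 V, V_3 = 1.834 V
  V_4 = 1.834 V
R_eq = V_0 / 1 A = 1.969 Ω

Final answer: 1.969 Ω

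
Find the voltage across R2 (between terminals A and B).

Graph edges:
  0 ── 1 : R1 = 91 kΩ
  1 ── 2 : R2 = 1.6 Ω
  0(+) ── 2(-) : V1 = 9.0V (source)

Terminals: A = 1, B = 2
R1 and R2 are in series across V1 (node 0 → node 1 → node 2), and the output A–B is taken across R2, so this is a voltage divider.
Series current: I = V1/(R1 + R2) = 9/(91000 + 1.6) = 9/91000 = 0.0000989 A
V_R2 = I × R2 = V1 × R2/(R1 + R2) = 9 × 1.6/91000 = 0.0001582 V

Final answer: 0.0001582 V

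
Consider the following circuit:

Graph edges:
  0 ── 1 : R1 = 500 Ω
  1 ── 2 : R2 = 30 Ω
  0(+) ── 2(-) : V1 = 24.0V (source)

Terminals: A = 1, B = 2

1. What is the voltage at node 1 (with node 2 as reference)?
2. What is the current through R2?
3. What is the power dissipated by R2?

Nodal analysis, taking node 2 as the 0 V reference.
Source V1 fixes V_0 = 24 V.
KCL at each unknown node (sum of currents leaving = 0; resistances in Ω):
  Node 1: (V_1 - 24)/500 + (V_1 - 0)/30 = 0
Collecting terms: 0.03533 × V_1 = 0.048  =>  V_1 = 1.358 V
Part 1:
  Read off the nodal solution: V_1 = 1.358 V
Part 2:
  I_R2 = (V_1 - V_2)/R2 = (1.358 - 0)/30 = 0.04528 A
  Magnitude: I_R2 = 0.04528 A
Part 3:
  I_R2 = (V_1 - V_2)/R2 = (1.358 - 0)/30 = 0.04528 A
  P_R2 = I_R2² × R2 = (0.04528)² × 30 = 0.06152 W

Final answers:
1. V_1 = 1.358 V
2. I_R2 = 0.04528 A
3. P_R2 = 0.06152 W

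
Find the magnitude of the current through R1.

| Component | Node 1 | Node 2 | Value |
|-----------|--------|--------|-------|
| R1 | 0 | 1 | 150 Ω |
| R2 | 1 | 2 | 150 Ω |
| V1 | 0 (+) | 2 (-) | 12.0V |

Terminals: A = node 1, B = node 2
Nodal analysis, taking node 2 as the 0 V reference.
Source V1 fixes V_0 = 12 V.
KCL at each unknown node (sum of currents leaving = 0; resistances in Ω):
  Node 1: (V_1 - 12)/150 + (V_1 - 0)/150 = 0
Collecting terms: 0.01333 × V_1 = 0.08  =>  V_1 = 6 V
I_R1 = (V_0 - V_1)/R1 = (12 - 6)/150 = 0.04 A
|I_R1| = 0.04 A

Final answer: |I_R1| = 0.04 A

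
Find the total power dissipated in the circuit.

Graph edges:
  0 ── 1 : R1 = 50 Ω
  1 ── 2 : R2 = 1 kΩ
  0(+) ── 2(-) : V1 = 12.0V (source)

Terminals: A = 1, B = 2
Nodal analysis, taking node 2 as the 0 V reference.
Source V1 fixes V_0 = 12 V.
KCL at each unknown node (sum of currents leaving = 0; resistances in Ω):
  Node 1: (V_1 - 12)/50 + (V_1 - 0)/1000 = 0
Collecting terms: 0.021 × V_1 = 0.24  =>  V_1 = 11.43 V
Power in each resistor, P = (ΔV)²/R:
  P_R1 = (12 - 11.43)²/50 = 0.006531 W
  P_R2 = (11.43 - 0)²/1000 = 0.1306 W
P_total = P_R1 + P_R2 = 0.1371 W

Final answer: 0.1371 W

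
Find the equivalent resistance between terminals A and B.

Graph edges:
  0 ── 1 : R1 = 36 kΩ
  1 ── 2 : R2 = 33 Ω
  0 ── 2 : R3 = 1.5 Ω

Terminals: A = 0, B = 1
Reduce the network between node 0 (A) and node 1 (B) by series/parallel combination:
  Rs1 = R3 + R2 (series, joined only at node 2) = 1.5 + 33 = 34.5 Ω
  Rp1 = R1 ‖ Rs1 (parallel, both between nodes 0 and 1) = 1/(1/36000 + 1/34.5) = 34.47 Ω
R_eq = 34.47 Ω

Final answer: 34.47 Ω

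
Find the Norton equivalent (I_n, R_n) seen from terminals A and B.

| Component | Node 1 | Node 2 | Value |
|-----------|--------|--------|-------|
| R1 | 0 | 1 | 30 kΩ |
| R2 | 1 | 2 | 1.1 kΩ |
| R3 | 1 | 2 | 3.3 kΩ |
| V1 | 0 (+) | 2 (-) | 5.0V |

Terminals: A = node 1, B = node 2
Find the Thévenin equivalent first; then I_n = V_th/R_th and R_n = R_th.
Step 1 — V_th is the open-circuit voltage V_A - V_B (nothing connected across the terminals).
Nodal analysis, taking node 2 as the 0 V reference.
Source V1 fixes V_0 = 5 V.
KCL at each unknown node (sum of currents leaving = 0; resistances in Ω):
  Node 1: (V_1 - 5)/30000 + (V_1 - 0)/1100 + (V_1 - 0)/3300 = 0
Collecting terms: 0.001245 × V_1 = 0.0001667  =>  V_1 = 0.1338 V
V_th = V_1 - V_2 = 0.1338 - 0 = 0.1338 V
Step 2 — R_th: zero the source — replace V1 by a short circuit (node 2 merges into node 0) — and find the resistance seen between A (node 1) and B (node 0).
Reduce the network between node 1 (A) and node 0 (B) by series/parallel combination:
  Rp1 = R1 ‖ R2 ‖ R3 (parallel, all between nodes 0 and 1) = 1/(1/30000 + 1/1100 + 1/3300) = 802.9 Ω
R_th = 802.9 Ω
I_n = V_th/R_th = 0.1338/802.9 = 0.0001667 A, and R_n = R_th = 802.9 Ω

Final answer: I_n = 0.0001667 A, R_n = 802.9 Ω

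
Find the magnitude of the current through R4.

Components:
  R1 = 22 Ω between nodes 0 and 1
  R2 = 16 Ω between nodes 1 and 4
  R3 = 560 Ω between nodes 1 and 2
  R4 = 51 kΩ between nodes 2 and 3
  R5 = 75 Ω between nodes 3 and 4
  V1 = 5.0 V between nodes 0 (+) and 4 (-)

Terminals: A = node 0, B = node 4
Nodal analysis, taking node 4 as the 0 V reference.
Source V1 fixes V_0 = 5 V.
KCL at each unknown node (sum of currents leaving = 0; resistances in Ω):
  Node 1: (V_1 - 5)/22 + (V_1 - 0)/16 + (V_1 - V_2)/560 = 0
  Node 2: (V_2 - V_1)/560 + (V_2 - V_3)/51000 = 0
  Node 3: (V_3 - V_2)/51000 + (V_3 - 0)/75 = 0
Collecting terms (coefficients in siemens):
  0.1097·V_1 - 0.001786·V_2 = 0.2273
  0.001805·V_2 - 0.001786·V_1 - 0.00001961·V_3 = 0
  0.01335·V_3 - 0.00001961·V_2 = 0
Solving these 3 simultaneous equations (Gaussian elimination) gives:
  V_1 = 2.105 V, V_2 = 2.082 V, V_3 = 0.003057 V
I_R4 = (V_2 - V_3)/R4 = (2.082 - 0.003057)/51000 = 0.00004076 A
|I_R4| = 0.00004076 A

Final answer: |I_R4| = 4.076e-05 A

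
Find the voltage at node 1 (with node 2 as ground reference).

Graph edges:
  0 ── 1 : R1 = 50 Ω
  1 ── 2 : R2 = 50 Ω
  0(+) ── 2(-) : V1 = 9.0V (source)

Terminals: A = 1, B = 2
Nodal analysis, taking node 2 as the 0 V reference.
Source V1 fixes V_0 = 9 V.
KCL at each unknown node (sum of currents leaving = 0; resistances in Ω):
  Node 1: (V_1 - 9)/50 + (V_1 - 0)/50 = 0
Collecting terms: 0.04 × V_1 = 0.18  =>  V_1 = 4.5 V
The requested potential is V_1 = 4.5 V.

Final answer: V_1 = 4.5 V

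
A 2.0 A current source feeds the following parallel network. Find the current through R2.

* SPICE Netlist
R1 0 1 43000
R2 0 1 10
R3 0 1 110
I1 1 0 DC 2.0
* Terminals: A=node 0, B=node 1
All resistors sit directly between nodes 0 and 1, so they are in parallel and share one voltage V; the full source current 2 A splits among them.
1/R_par = 1/43000 + 1/10 + 1/110 = 0.1091 S  =>  R_par = 9.165 Ω
V = I × R_par = 2 × 9.165 = 18.33 V
I_R2 = V/R2 = 18.33/10 = 1.833 A

Final answer: 1.833 A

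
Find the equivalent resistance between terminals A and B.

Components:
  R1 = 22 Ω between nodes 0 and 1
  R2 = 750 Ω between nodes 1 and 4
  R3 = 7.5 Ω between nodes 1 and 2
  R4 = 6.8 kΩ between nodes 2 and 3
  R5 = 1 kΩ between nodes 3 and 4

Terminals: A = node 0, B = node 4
Reduce the network between node 0 (A) and node 4 (B) by series/parallel combination:
  Rs1 = R3 + R4 (series, joined only at node 2) = 7.5 + 6800 = 6808 Ω
  Rs2 = R5 + Rs1 (series, joined only at node 3) = 1000 + 6808 = 7808 Ω
  Rp1 = R2 ‖ Rs2 (parallel, both between nodes 1 and 4) = 1/(1/750 + 1/7808) = 684.3 Ω
  Rs3 = R1 + Rp1 (series, joined only at node 1) = 22 + 684.3 = 706.3 Ω
R_eq = 706.3 Ω

Final answer: 706.3 Ω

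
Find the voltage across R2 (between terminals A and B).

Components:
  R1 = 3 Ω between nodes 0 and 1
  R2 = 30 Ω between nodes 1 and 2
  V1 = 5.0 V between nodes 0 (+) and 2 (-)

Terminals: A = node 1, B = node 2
R1 and R2 are in series across V1 (node 0 → node 1 → node 2), and the output A–B is taken across R2, so this is a voltage divider.
Series current: I = V1/(R1 + R2) = 5/(3 + 30) = 5/33 = 0.1515 A
V_R2 = I × R2 = V1 × R2/(R1 + R2) = 5 × 30/33 = 4.545 V

Final answer: 4.545 V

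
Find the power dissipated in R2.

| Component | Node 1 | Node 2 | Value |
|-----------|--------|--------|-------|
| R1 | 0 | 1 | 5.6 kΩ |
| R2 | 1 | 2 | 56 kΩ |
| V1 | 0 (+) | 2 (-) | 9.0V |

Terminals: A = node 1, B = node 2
Nodal analysis, taking node 2 as the 0 V reference.
Source V1 fixes V_0 = 9 V.
KCL at each unknown node (sum of currents leaving = 0; resistances in Ω):
  Node 1: (V_1 - 9)/5600 + (V_1 - 0)/56000 = 0
Collecting terms: 0.0001964 × V_1 = 0.001607  =>  V_1 = 8.182 V
I_R2 = (V_1 - V_2)/R2 = (8.182 - 0)/56000 = 0.0001461 A
P_R2 = I_R2² × R2 = (0.0001461)² × 56000 = 0.001195 W

Final answer: 0.001195 W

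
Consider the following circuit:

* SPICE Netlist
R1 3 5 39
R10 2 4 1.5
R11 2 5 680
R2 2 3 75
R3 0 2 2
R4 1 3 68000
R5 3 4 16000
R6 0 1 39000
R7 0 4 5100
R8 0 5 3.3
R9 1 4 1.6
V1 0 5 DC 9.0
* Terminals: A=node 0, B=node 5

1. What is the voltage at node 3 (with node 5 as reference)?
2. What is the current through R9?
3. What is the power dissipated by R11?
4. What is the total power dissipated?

Nodal analysis, taking node 5 as the 0 V reference.
Source V1 fixes V_0 = 9 V.
KCL at each unknown node (sum of currents leaving = 0; resistances in Ω):
  Node 1: (V_1 - V_3)/68000 + (V_1 - 9)/39000 + (V_1 - V_4)/1.6 = 0
  Node 2: (V_2 - V_3)/75 + (V_2 - 9)/2 + (V_2 - V_4)/1.5 + (V_2 - 0)/680 = 0
  Node 3: (V_3 - 0)/39 + (V_3 - V_2)/75 + (V_3 - V_1)/68000 + (V_3 - V_4)/16000 = 0
  Node 4: (V_4 - V_3)/16000 + (V_4 - 9)/5100 + (V_4 - V_1)/1.6 + (V_4 - V_2)/1.5 = 0
Collecting terms (coefficients in siemens):
  0.625·V_1 - 0.00001471·V_3 - 0.625·V_4 = 0.0002308
  1.181·V_2 - 0.01333·V_3 - 0.6667·V_4 = 4.5
  0.03905·V_3 - 0.00001471·V_1 - 0.01333·V_2 - 0.0000625·V_4 = 0
  1.292·V_4 - 0.625·V_1 - 0.6667·V_2 - 0.0000625·V_3 = 0.001765
Solving these 4 simultaneous equations (Gaussian elimination) gives:
  V_1 = 8.818 V, V_2 = 8.819 V, V_3 = 3.028 V, V_4 = 8.818 V
Part 1:
  Read off the nodal solution: V_3 = 3.028 V
Part 2:
  I_R9 = (V_1 - V_4)/R9 = (8.818 - 8.818)/1.6 = -0.00008048 A
  Magnitude: I_R9 = 0.00008048 A
Part 3:
  I_R11 = (V_2 - V_5)/R11 = (8.819 - 0)/680 = 0.01297 A
  P_R11 = I_R11² × R11 = (0.01297)² × 680 = 0.1144 W
Part 4:
  Power in each resistor, P = (ΔV)²/R:
    P_R1 = (3.028 - 0)²/39 = 0.2352 W
    P_R2 = (8.819 - 3.028)²/75 = 0.447 W
    P_R3 = (9 - 8.819)²/2 = 0.01641 W
    P_R4 = (8.818 - 3.028)²/68000 = 0.0004929 W
    P_R5 = (3.028 - 8.818)²/16000 = 0.002095 W
    P_R6 = (9 - 8.818)²/39000 = 0.0000008484 W
    P_R7 = (9 - 8.818)²/5100 = 0.000006479 W
    P_R8 = (9 - 0)²/3.3 = 24.55 W
    P_R9 = (8.818 - 8.818)²/1.6 = 0.00000001036 W
    P_R10 = (8.819 - 8.818)²/1.5 = 0.0000002481 W
    P_R11 = (8.819 - 0)²/680 = 0.1144 W
  P_total = P_R1 + P_R2 + P_R3 + P_R4 + P_R5 + P_R6 + P_R7 + P_R8 + P_R9 + P_R10 + P_R11 = 25.36 W

Final answers:
1. V_3 = 3.028 V
2. I_R9 = 8.048e-05 A
3. P_R11 = 0.1144 W
4. P_total = 25.36 W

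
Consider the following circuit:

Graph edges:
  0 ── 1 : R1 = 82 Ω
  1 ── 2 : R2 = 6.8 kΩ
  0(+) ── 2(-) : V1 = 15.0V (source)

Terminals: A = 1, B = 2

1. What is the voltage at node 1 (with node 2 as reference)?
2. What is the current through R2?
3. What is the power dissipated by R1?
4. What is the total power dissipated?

Nodal analysis, taking node 2 as the 0 V reference.
Source V1 fixes V_0 = 15 V.
KCL at each unknown node (sum of currents leaving = 0; resistances in Ω):
  Node 1: (V_1 - 15)/82 + (V_1 - 0)/6800 = 0
Collecting terms: 0.01234 × V_1 = 0.1829  =>  V_1 = 14.82 V
Part 1:
  Read off the nodal solution: V_1 = 14.82 V
Part 2:
  I_R2 = (V_1 - V_2)/R2 = (14.82 - 0)/6800 = 0.00218 A
  Magnitude: I_R2 = 0.00218 A
Part 3:
  I_R1 = (V_0 - V_1)/R1 = (15 - 14.82)/82 = 0.00218 A
  P_R1 = I_R1² × R1 = (0.00218)² × 82 = 0.0003896 W
Part 4:
  Power in each resistor, P = (ΔV)²/R:
    P_R1 = (15 - 14.82)²/82 = 0.0003896 W
    P_R2 = (14.82 - 0)²/6800 = 0.0323 W
  P_total = P_R1 + P_R2 = 0.03269 W

Final answers:
1. V_1 = 14.82 V
2. I_R2 = 0.00218 A
3. P_R1 = 0.0003896 W
4. P_total = 0.03269 W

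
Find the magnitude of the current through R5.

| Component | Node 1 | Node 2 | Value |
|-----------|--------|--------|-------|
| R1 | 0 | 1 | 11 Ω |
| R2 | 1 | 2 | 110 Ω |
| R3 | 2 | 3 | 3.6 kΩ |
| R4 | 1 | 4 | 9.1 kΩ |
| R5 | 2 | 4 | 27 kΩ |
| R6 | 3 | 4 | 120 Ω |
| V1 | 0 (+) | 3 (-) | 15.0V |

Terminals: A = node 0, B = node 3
Nodal analysis, taking node 3 as the 0 V reference.
Source V1 fixes V_0 = 15 V.
KCL at each unknown node (sum of currents leaving = 0; resistances in Ω):
  Node 1: (V_1 - 15)/11 + (V_1 - V_2)/110 + (V_1 - V_4)/9100 = 0
  Node 2: (V_2 - V_1)/110 + (V_2 - 0)/3600 + (V_2 - V_4)/27000 = 0
  Node 4: (V_4 - V_1)/9100 + (V_4 - V_2)/27000 + (V_4 - 0)/120 = 0
Collecting terms (coefficients in siemens):
  0.1001·V_1 - 0.009091·V_2 - 0.0001099·V_4 = 1.364
  0.009406·V_2 - 0.009091·V_1 - 0.00003704·V_4 = 0
  0.00848·V_4 - 0.0001099·V_1 - 0.00003704·V_2 = 0
Solving these 3 simultaneous equations (Gaussian elimination) gives:
  V_1 = 14.93 V, V_2 = 14.43 V, V_4 = 0.2565 V
I_R5 = (V_2 - V_4)/R5 = (14.43 - 0.2565)/27000 = 0.0005251 A
|I_R5| = 0.0005251 A

Final answer: |I_R5| = 0.0005251 A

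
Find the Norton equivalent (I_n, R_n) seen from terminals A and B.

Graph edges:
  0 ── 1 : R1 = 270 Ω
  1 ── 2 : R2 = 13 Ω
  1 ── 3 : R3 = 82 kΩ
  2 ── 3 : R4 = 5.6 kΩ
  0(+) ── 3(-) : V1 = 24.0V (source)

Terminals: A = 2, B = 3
Find the Thévenin equivalent first; then I_n = V_th/R_th and R_n = R_th.
Step 1 — V_th is the open-circuit voltage V_A - V_B (nothing connected across the terminals).
Nodal analysis, taking node 3 as the 0 V reference.
Source V1 fixes V_0 = 24 V.
KCL at each unknown node (sum of currents leaving = 0; resistances in Ω):
  Node 1: (V_1 - 24)/270 + (V_1 - V_2)/13 + (V_1 - 0)/82000 = 0
  Node 2: (V_2 - V_1)/13 + (V_2 - 0)/5600 = 0
Collecting terms (coefficients in siemens):
  0.08064·V_1 - 0.07692·V_2 = 0.08889
  0.0771·V_2 - 0.07692·V_1 = 0
Determinant D = (0.08064)(0.0771) - (-0.07692)(-0.07692) = 0.0003002
V_1 = [(0.08889)(0.0771) - (-0.07692)(0)]/D = 22.83 V
V_2 = [(0.08064)(0) - (0.08889)(-0.07692)]/D = 22.77 V
V_th = V_2 - V_3 = 22.77 - 0 = 22.77 V
Step 2 — R_th: zero the source — replace V1 by a short circuit (node 3 merges into node 0) — and find the resistance seen between A (node 2) and B (node 0).
Reduce the network between node 2 (A) and node 0 (B) by series/parallel combination:
  Rp1 = R1 ‖ R3 (parallel, both between nodes 0 and 1) = 1/(1/270 + 1/82000) = 269.1 Ω
  Rs1 = R2 + Rp1 (series, joined only at node 1) = 13 + 269.1 = 282.1 Ω
  Rp2 = R4 ‖ Rs1 (parallel, both between nodes 0 and 2) = 1/(1/5600 + 1/282.1) = 268.6 Ω
R_th = 268.6 Ω
I_n = V_th/R_th = 22.77/268.6 = 0.08479 A, and R_n = R_th = 268.6 Ω

Final answer: I_n = 0.08479 A, R_n = 268.6 Ω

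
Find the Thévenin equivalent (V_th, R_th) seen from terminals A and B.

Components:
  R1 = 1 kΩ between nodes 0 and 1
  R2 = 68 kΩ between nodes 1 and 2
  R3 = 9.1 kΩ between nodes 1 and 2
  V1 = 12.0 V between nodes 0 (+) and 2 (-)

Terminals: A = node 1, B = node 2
Step 1 — V_th is the open-circuit voltage V_A - V_B (nothing connected across the terminals).
Nodal analysis, taking node 2 as the 0 V reference.
Source V1 fixes V_0 = 12 V.
KCL at each unknown node (sum of currents leaving = 0; resistances in Ω):
  Node 1: (V_1 - 12)/1000 + (V_1 - 0)/68000 + (V_1 - 0)/9100 = 0
Collecting terms: 0.001125 × V_1 = 0.012  =>  V_1 = 10.67 V
V_th = V_1 - V_2 = 10.67 - 0 = 10.67 V
Step 2 — R_th: zero the source — replace V1 by a short circuit (node 2 merges into node 0) — and find the resistance seen between A (node 1) and B (node 0).
Reduce the network between node 1 (A) and node 0 (B) by series/parallel combination:
  Rp1 = R1 ‖ R2 ‖ R3 (parallel, all between nodes 0 and 1) = 1/(1/1000 + 1/68000 + 1/9100) = 889.2 Ω
R_th = 889.2 Ω

Final answer: V_th = 10.67 V, R_th = 889.2 Ω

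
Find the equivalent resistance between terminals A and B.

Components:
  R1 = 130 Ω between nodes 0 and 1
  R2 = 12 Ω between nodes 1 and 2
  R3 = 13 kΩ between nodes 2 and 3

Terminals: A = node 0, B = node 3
Reduce the network between node 0 (A) and node 3 (B) by series/parallel combination:
  Rs1 = R1 + R2 (series, joined only at node 1) = 130 + 12 = 142 Ω
  Rs2 = R3 + Rs1 (series, joined only at node 2) = 13000 + 142 = 13140 Ω
R_eq = 13.14 kΩ

Final answer: 13.14 kΩ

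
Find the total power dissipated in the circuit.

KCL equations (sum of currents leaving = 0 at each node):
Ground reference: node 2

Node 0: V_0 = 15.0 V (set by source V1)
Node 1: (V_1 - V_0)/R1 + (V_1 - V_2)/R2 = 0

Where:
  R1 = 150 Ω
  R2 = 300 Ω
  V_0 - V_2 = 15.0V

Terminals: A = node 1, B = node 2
Nodal analysis, taking node 2 as the 0 V reference.
Source V1 fixes V_0 = 15 V.
KCL at each unknown node (sum of currents leaving = 0; resistances in Ω):
  Node 1: (V_1 - 15)/150 + (V_1 - 0)/300 = 0
Collecting terms: 0.01 × V_1 = 0.1  =>  V_1 = 10 V
Power in each resistor, P = (ΔV)²/R:
  P_R1 = (15 - 10)²/150 = 0.1667 W
  P_R2 = (10 - 0)²/300 = 0.3333 W
P_total = P_R1 + P_R2 = 0.5 W

Final answer: 0.5 W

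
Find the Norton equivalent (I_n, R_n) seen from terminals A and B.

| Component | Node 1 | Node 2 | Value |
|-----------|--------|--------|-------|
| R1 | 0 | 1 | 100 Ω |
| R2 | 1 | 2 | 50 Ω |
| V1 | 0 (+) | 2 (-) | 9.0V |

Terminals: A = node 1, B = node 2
Find the Thévenin equivalent first; then I_n = V_th/R_th and R_n = R_th.
Step 1 — V_th is the open-circuit voltage V_A - V_B (nothing connected across the terminals).
Nodal analysis, taking node 2 as the 0 V reference.
Source V1 fixes V_0 = 9 V.
KCL at each unknown node (sum of currents leaving = 0; resistances in Ω):
  Node 1: (V_1 - 9)/100 + (V_1 - 0)/50 = 0
Collecting terms: 0.03 × V_1 = 0.09  =>  V_1 = 3 V
V_th = V_1 - V_2 = 3 - 0 = 3 V
Step 2 — R_th: zero the source — replace V1 by a short circuit (node 2 merges into node 0) — and find the resistance seen between A (node 1) and B (node 0).
Reduce the network between node 1 (A) and node 0 (B) by series/parallel combination:
  Rp1 = R1 ‖ R2 (parallel, both between nodes 0 and 1) = 1/(1/100 + 1/50) = 33.33 Ω
R_th = 33.33 Ω
I_n = V_th/R_th = 3/33.33 = 0.09 A, and R_n = R_th = 33.33 Ω

Final answer: I_n = 0.09 A, R_n = 33.33 Ω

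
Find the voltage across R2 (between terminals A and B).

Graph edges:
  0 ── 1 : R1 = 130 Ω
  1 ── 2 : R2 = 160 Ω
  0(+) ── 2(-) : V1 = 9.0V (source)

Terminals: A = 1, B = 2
R1 and R2 are in series across V1 (node 0 → node 1 → node 2), and the output A–B is taken across R2, so this is a voltage divider.
Series current: I = V1/(R1 + R2) = 9/(130 + 160) = 9/290 = 0.03103 A
V_R2 = I × R2 = V1 × R2/(R1 + R2) = 9 × 160/290 = 4.966 V

Final answer: 4.966 V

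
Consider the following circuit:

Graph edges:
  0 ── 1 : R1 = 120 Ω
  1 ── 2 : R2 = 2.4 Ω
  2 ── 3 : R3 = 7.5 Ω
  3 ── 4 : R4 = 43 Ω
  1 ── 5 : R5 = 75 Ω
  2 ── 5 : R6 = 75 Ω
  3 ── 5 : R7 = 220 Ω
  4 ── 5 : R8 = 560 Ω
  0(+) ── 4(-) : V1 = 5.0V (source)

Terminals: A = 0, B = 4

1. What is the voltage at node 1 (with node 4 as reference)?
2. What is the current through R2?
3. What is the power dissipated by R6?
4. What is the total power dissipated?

Nodal analysis, taking node 4 as the 0 V reference.
Source V1 fixes V_0 = 5 V.
KCL at each unknown node (sum of currents leaving = 0; resistances in Ω):
  Node 1: (V_1 - 5)/120 + (V_1 - V_2)/2.4 + (V_1 - V_5)/75 = 0
  Node 2: (V_2 - V_1)/2.4 + (V_2 - V_3)/7.5 + (V_2 - V_5)/75 = 0
  Node 3: (V_3 - V_2)/7.5 + (V_3 - 0)/43 + (V_3 - V_5)/220 = 0
  Node 5: (V_5 - V_1)/75 + (V_5 - V_2)/75 + (V_5 - V_3)/220 + (V_5 - 0)/560 = 0
Collecting terms (coefficients in siemens):
  0.4383·V_1 - 0.4167·V_2 - 0.01333·V_5 = 0.04167
  0.5633·V_2 - 0.4167·V_1 - 0.1333·V_3 - 0.01333·V_5 = 0
  0.1611·V_3 - 0.1333·V_2 - 0.004545·V_5 = 0
  0.033·V_5 - 0.01333·V_1 - 0.01333·V_2 - 0.004545·V_3 = 0
Solving these 4 simultaneous equations (Gaussian elimination) gives:
  V_1 = 1.442 V, V_2 = 1.376 V, V_3 = 1.175 V, V_5 = 1.3 V
Part 1:
  Read off the nodal solution: V_1 = 1.442 V
Part 2:
  I_R2 = (V_1 - V_2)/R2 = (1.442 - 1.376)/2.4 = 0.02776 A
  Magnitude: I_R2 = 0.02776 A
Part 3:
  I_R6 = (V_2 - V_5)/R6 = (1.376 - 1.3)/75 = 0.001002 A
  P_R6 = I_R6² × R6 = (0.001002)² × 75 = 0.00007534 W
Part 4:
  Power in each resistor, P = (ΔV)²/R:
    P_R1 = (5 - 1.442)²/120 = 0.1055 W
    P_R2 = (1.442 - 1.376)²/2.4 = 0.001849 W
    P_R3 = (1.376 - 1.175)²/7.5 = 0.005369 W
    P_R4 = (1.175 - 0)²/43 = 0.03211 W
    P_R5 = (1.442 - 1.3)²/75 = 0.000268 W
    P_R6 = (1.376 - 1.3)²/75 = 0.00007534 W
    P_R7 = (1.175 - 1.3)²/220 = 0.00007159 W
    P_R8 = (0 - 1.3)²/560 = 0.00302 W
  P_total = P_R1 + P_R2 + P_R3 + P_R4 + P_R5 + P_R6 + P_R7 + P_R8 = 0.1482 W

Final answers:
1. V_1 = 1.442 V
2. I_R2 = 0.02776 A
3. P_R6 = 7.534e-05 W
4. P_total = 0.1482 W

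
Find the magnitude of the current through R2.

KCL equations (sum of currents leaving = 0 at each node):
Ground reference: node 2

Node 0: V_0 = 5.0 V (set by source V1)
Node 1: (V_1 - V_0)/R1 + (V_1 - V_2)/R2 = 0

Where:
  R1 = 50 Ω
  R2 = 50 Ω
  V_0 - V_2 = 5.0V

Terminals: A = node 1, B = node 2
Nodal analysis, taking node 2 as the 0 V reference.
Source V1 fixes V_0 = 5 V.
KCL at each unknown node (sum of currents leaving = 0; resistances in Ω):
  Node 1: (V_1 - 5)/50 + (V_1 - 0)/50 = 0
Collecting terms: 0.04 × V_1 = 0.1  =>  V_1 = 2.5 V
I_R2 = (V_1 - V_2)/R2 = (2.5 - 0)/50 = 0.05 A
|I_R2| = 0.05 A

Final answer: |I_R2| = 0.05 A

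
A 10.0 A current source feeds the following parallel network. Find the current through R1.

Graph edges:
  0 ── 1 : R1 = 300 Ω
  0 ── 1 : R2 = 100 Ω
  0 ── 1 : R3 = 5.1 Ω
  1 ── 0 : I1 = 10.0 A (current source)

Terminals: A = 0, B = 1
All resistors sit directly between nodes 0 and 1, so they are in parallel and share one voltage V; the full source current 10 A splits among them.
1/R_par = 1/300 + 1/100 + 1/5.1 = 0.2094 S  =>  R_par = 4.775 Ω
V = I × R_par = 10 × 4.775 = 47.75 V
I_R1 = V/R1 = 47.75/300 = 0.1592 A

Final answer: 0.1592 A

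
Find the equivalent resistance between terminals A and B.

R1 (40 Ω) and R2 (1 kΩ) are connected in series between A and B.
Reduce the network between node 0 (A) and node 2 (B) by series/parallel combination:
  Rs1 = R1 + R2 (series, joined only at node 1) = 40 + 1000 = 1040 Ω
R_eq = 1.04 kΩ

Final answer: 1.04 kΩ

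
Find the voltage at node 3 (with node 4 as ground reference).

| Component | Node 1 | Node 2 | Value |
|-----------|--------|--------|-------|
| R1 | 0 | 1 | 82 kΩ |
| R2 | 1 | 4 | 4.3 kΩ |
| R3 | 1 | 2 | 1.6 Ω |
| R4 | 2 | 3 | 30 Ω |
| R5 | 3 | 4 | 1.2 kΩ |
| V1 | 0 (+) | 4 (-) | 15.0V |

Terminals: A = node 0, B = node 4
Nodal analysis, taking node 4 as the 0 V reference.
Source V1 fixes V_0 = 15 V.
KCL at each unknown node (sum of currents leaving = 0; resistances in Ω):
  Node 1: (V_1 - 15)/82000 + (V_1 - 0)/4300 + (V_1 - V_2)/1.6 = 0
  Node 2: (V_2 - V_1)/1.6 + (V_2 - V_3)/30 = 0
  Node 3: (V_3 - V_2)/30 + (V_3 - 0)/1200 = 0
Collecting terms (coefficients in siemens):
  0.6252·V_1 - 0.625·V_2 = 0.0001829
  0.6583·V_2 - 0.625·V_1 - 0.03333·V_3 = 0
  0.03417·V_3 - 0.03333·V_2 = 0
Solving these 3 simultaneous equations (Gaussian elimination) gives:
  V_1 = 0.1731 V, V_2 = 0.1729 V, V_3 = 0.1687 V
The requested potential is V_3 = 0.1687 V.

Final answer: V_3 = 0.1687 V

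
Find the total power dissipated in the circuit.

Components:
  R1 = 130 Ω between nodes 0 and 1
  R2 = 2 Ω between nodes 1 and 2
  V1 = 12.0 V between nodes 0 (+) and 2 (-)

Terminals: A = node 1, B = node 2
Nodal analysis, taking node 2 as the 0 V reference.
Source V1 fixes V_0 = 12 V.
KCL at each unknown node (sum of currents leaving = 0; resistances in Ω):
  Node 1: (V_1 - 12)/130 + (V_1 - 0)/2 = 0
Collecting terms: 0.5077 × V_1 = 0.09231  =>  V_1 = 0.1818 V
Power in each resistor, P = (ΔV)²/R:
  P_R1 = (12 - 0.1818)²/130 = 1.074 W
  P_R2 = (0.1818 - 0)²/2 = 0.01653 W
P_total = P_R1 + P_R2 = 1.091 W

Final answer: 1.091 W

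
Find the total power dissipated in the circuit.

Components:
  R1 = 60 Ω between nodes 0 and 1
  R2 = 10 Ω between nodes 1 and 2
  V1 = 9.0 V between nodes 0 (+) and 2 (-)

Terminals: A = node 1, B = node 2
Nodal analysis, taking node 2 as the 0 V reference.
Source V1 fixes V_0 = 9 V.
KCL at each unknown node (sum of currents leaving = 0; resistances in Ω):
  Node 1: (V_1 - 9)/60 + (V_1 - 0)/10 = 0
Collecting terms: 0.1167 × V_1 = 0.15  =>  V_1 = 1.286 V
Power in each resistor, P = (ΔV)²/R:
  P_R1 = (9 - 1.286)²/60 = 0.9918 W
  P_R2 = (1.286 - 0)²/10 = 0.1653 W
P_total = P_R1 + P_R2 = 1.157 W

Final answer: 1.157 W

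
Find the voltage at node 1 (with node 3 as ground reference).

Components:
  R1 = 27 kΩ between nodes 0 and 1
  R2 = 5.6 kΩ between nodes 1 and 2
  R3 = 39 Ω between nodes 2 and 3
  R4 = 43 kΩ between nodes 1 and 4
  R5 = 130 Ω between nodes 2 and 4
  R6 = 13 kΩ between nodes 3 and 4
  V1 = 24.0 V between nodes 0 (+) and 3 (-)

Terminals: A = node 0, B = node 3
Nodal analysis, taking node 3 as the 0 V reference.
Source V1 fixes V_0 = 24 V.
KCL at each unknown node (sum of currents leaving = 0; resistances in Ω):
  Node 1: (V_1 - 24)/27000 + (V_1 - V_2)/5600 + (V_1 - V_4)/43000 = 0
  Node 2: (V_2 - V_1)/5600 + (V_2 - 0)/39 + (V_2 - V_4)/130 = 0
  Node 4: (V_4 - V_1)/43000 + (V_4 - V_2)/130 + (V_4 - 0)/13000 = 0
Collecting terms (coefficients in siemens):
  0.0002389·V_1 - 0.0001786·V_2 - 0.00002326·V_4 = 0.0008889
  0.03351·V_2 - 0.0001786·V_1 - 0.007692·V_4 = 0
  0.007792·V_4 - 0.00002326·V_1 - 0.007692·V_2 = 0
Solving these 3 simultaneous equations (Gaussian elimination) gives:
  V_1 = 3.747 V, V_2 = 0.02913 V, V_4 = 0.03994 V
The requested potential is V_1 = 3.747 V.

Final answer: V_1 = 3.747 V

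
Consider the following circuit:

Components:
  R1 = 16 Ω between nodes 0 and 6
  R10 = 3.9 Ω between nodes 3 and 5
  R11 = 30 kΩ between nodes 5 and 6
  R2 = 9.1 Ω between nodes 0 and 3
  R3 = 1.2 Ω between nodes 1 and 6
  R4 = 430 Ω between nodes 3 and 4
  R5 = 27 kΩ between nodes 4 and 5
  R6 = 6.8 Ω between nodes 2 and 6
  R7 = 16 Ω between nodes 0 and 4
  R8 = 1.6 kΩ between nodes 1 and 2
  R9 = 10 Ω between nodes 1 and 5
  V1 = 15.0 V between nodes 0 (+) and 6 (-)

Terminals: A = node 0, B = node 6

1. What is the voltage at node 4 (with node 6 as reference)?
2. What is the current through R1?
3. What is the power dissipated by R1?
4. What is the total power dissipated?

Nodal analysis, taking node 6 as the 0 V reference.
Source V1 fixes V_0 = 15 V.
KCL at each unknown node (sum of currents leaving = 0; resistances in Ω):
  Node 1: (V_1 - 0)/1.2 + (V_1 - V_2)/1600 + (V_1 - V_5)/10 = 0
  Node 2: (V_2 - 0)/6.8 + (V_2 - V_1)/1600 = 0
  Node 3: (V_3 - 15)/9.1 + (V_3 - V_4)/430 + (V_3 - V_5)/3.9 = 0
  Node 4: (V_4 - V_3)/430 + (V_4 - V_5)/27000 + (V_4 - 15)/16 = 0
  Node 5: (V_5 - V_4)/27000 + (V_5 - V_1)/10 + (V_5 - V_3)/3.9 + (V_5 - 0)/30000 = 0
Collecting terms (coefficients in siemens):
  0.934·V_1 - 0.000625·V_2 - 0.1·V_5 = 0
  0.1477·V_2 - 0.000625·V_1 = 0
  0.3686·V_3 - 0.002326·V_4 - 0.2564·V_5 = 1.648
  0.06486·V_4 - 0.002326·V_3 - 0.00003704·V_5 = 0.9375
  0.3565·V_5 - 0.1·V_1 - 0.2564·V_3 - 0.00003704·V_4 = 0
Solving these 5 simultaneous equations (Gaussian elimination) gives:
  V_1 = 0.7489 V, V_2 = 0.00317 V, V_3 = 9.43 V, V_4 = 14.8 V
  V_5 = 6.995 V
Part 1:
  Read off the nodal solution: V_4 = 14.8 V
Part 2:
  I_R1 = (V_0 - V_6)/R1 = (15 - 0)/16 = 0.9375 A
  Magnitude: I_R1 = 0.9375 A
Part 3:
  I_R1 = (V_0 - V_6)/R1 = (15 - 0)/16 = 0.9375 A
  P_R1 = I_R1² × R1 = (0.9375)² × 16 = 14.06 W
Part 4:
  Power in each resistor, P = (ΔV)²/R:
    P_R1 = (15 - 0)²/16 = 14.06 W
    P_R2 = (15 - 9.43)²/9.1 = 3.409 W
    P_R3 = (0.7489 - 0)²/1.2 = 0.4674 W
    P_R4 = (9.43 - 14.8)²/430 = 0.06695 W
    P_R5 = (14.8 - 6.995)²/27000 = 0.002254 W
    P_R6 = (0.00317 - 0)²/6.8 = 0.000001477 W
    P_R7 = (15 - 14.8)²/16 = 0.002608 W
    P_R8 = (0.7489 - 0.00317)²/1600 = 0.0003476 W
    P_R9 = (0.7489 - 6.995)²/10 = 3.901 W
    P_R10 = (9.43 - 6.995)²/3.9 = 1.521 W
    P_R11 = (6.995 - 0)²/30000 = 0.001631 W
  P_total = P_R1 + P_R2 + P_R3 + P_R4 + P_R5 + P_R6 + P_R7 + P_R8 + P_R9 + P_R10 + P_R11 = 23.43 W

Final answers:
1. V_4 = 14.8 V
2. I_R1 = 0.9375 A
3. P_R1 = 14.06 W
4. P_total = 23.43 W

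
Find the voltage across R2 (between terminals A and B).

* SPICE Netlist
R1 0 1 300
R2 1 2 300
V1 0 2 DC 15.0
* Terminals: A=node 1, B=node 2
R1 and R2 are in series across V1 (node 0 → node 1 → node 2), and the output A–B is taken across R2, so this is a voltage divider.
Series current: I = V1/(R1 + R2) = 15/(300 + 300) = 15/600 = 0.025 A
V_R2 = I × R2 = V1 × R2/(R1 + R2) = 15 × 300/600 = 7.5 V

Final answer: 7.5 V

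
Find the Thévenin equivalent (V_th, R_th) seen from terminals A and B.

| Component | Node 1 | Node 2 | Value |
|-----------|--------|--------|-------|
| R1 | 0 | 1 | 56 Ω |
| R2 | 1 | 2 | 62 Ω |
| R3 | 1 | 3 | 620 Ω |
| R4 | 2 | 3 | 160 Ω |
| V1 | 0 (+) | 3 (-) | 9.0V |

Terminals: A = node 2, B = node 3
Step 1 — V_th is the open-circuit voltage V_A - V_B (nothing connected across the terminals).
Nodal analysis, taking node 3 as the 0 V reference.
Source V1 fixes V_0 = 9 V.
KCL at each unknown node (sum of currents leaving = 0; resistances in Ω):
  Node 1: (V_1 - 9)/56 + (V_1 - V_2)/62 + (V_1 - 0)/620 = 0
  Node 2: (V_2 - V_1)/62 + (V_2 - 0)/160 = 0
Collecting terms (coefficients in siemens):
  0.0356·V_1 - 0.01613·V_2 = 0.1607
  0.02238·V_2 - 0.01613·V_1 = 0
Determinant D = (0.0356)(0.02238) - (-0.01613)(-0.01613) = 0.0005365
V_1 = [(0.1607)(0.02238) - (-0.01613)(0)]/D = 6.704 V
V_2 = [(0.0356)(0) - (0.1607)(-0.01613)]/D = 4.831 V
V_th = V_2 - V_3 = 4.831 - 0 = 4.831 V
Step 2 — R_th: zero the source — replace V1 by a short circuit (node 3 merges into node 0) — and find the resistance seen between A (node 2) and B (node 0).
Reduce the network between node 2 (A) and node 0 (B) by series/parallel combination:
  Rp1 = R1 ‖ R3 (parallel, both between nodes 0 and 1) = 1/(1/56 + 1/620) = 51.36 Ω
  Rs1 = R2 + Rp1 (series, joined only at node 1) = 62 + 51.36 = 113.4 Ω
  Rp2 = R4 ‖ Rs1 (parallel, both between nodes 0 and 2) = 1/(1/160 + 1/113.4) = 66.35 Ω
R_th = 66.35 Ω

Final answer: V_th = 4.831 V, R_th = 66.35 Ω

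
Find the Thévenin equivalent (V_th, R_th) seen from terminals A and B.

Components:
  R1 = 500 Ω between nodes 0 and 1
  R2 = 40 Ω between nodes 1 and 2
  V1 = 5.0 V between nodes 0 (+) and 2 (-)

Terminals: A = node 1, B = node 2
Step 1 — V_th is the open-circuit voltage V_A - V_B (nothing connected across the terminals).
Nodal analysis, taking node 2 as the 0 V reference.
Source V1 fixes V_0 = 5 V.
KCL at each unknown node (sum of currents leaving = 0; resistances in Ω):
  Node 1: (V_1 - 5)/500 + (V_1 - 0)/40 = 0
Collecting terms: 0.027 × V_1 = 0.01  =>  V_1 = 0.3704 V
V_th = V_1 - V_2 = 0.3704 - 0 = 0.3704 V
Step 2 — R_th: zero the source — replace V1 by a short circuit (node 2 merges into node 0) — and find the resistance seen between A (node 1) and B (node 0).
Reduce the network between node 1 (A) and node 0 (B) by series/parallel combination:
  Rp1 = R1 ‖ R2 (parallel, both between nodes 0 and 1) = 1/(1/500 + 1/40) = 37.04 Ω
R_th = 37.04 Ω

Final answer: V_th = 0.3704 V, R_th = 37.04 Ω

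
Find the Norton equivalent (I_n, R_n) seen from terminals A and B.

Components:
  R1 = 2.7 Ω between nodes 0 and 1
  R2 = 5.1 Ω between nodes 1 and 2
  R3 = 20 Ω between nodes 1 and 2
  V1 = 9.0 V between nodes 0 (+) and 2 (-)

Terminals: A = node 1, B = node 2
Find the Thévenin equivalent first; then I_n = V_th/R_th and R_n = R_th.
Step 1 — V_th is the open-circuit voltage V_A - V_B (nothing connected across the terminals).
Nodal analysis, taking node 2 as the 0 V reference.
Source V1 fixes V_0 = 9 V.
KCL at each unknown node (sum of currents leaving = 0; resistances in Ω):
  Node 1: (V_1 - 9)/2.7 + (V_1 - 0)/5.1 + (V_1 - 0)/20 = 0
Collecting terms: 0.6164 × V_1 = 3.333  =>  V_1 = 5.407 V
V_th = V_1 - V_2 = 5.407 - 0 = 5.407 V
Step 2 — R_th: zero the source — replace V1 by a short circuit (node 2 merges into node 0) — and find the resistance seen between A (node 1) and B (node 0).
Reduce the network between node 1 (A) and node 0 (B) by series/parallel combination:
  Rp1 = R1 ‖ R2 ‖ R3 (parallel, all between nodes 0 and 1) = 1/(1/2.7 + 1/5.1 + 1/20) = 1.622 Ω
R_th = 1.622 Ω
I_n = V_th/R_th = 5.407/1.622 = 3.333 A, and R_n = R_th = 1.622 Ω

Final answer: I_n = 3.333 A, R_n = 1.622 Ω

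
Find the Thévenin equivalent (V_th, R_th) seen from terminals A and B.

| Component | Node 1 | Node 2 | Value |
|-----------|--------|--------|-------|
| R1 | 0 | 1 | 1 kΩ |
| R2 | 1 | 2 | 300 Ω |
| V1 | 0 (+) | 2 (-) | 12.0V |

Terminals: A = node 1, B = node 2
Step 1 — V_th is the open-circuit voltage V_A - V_B (nothing connected across the terminals).
Nodal analysis, taking node 2 as the 0 V reference.
Source V1 fixes V_0 = 12 V.
KCL at each unknown node (sum of currents leaving = 0; resistances in Ω):
  Node 1: (V_1 - 12)/1000 + (V_1 - 0)/300 = 0
Collecting terms: 0.004333 × V_1 = 0.012  =>  V_1 = 2.769 V
V_th = V_1 - V_2 = 2.769 - 0 = 2.769 V
Step 2 — R_th: zero the source — replace V1 by a short circuit (node 2 merges into node 0) — and find the resistance seen between A (node 1) and B (node 0).
Reduce the network between node 1 (A) and node 0 (B) by series/parallel combination:
  Rp1 = R1 ‖ R2 (parallel, both between nodes 0 and 1) = 1/(1/1000 + 1/300) = 230.8 Ω
R_th = 230.8 Ω

Final answer: V_th = 2.769 V, R_th = 230.8 Ω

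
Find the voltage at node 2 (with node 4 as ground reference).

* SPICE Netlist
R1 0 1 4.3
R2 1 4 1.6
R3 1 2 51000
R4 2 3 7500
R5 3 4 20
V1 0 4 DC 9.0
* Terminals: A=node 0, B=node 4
Nodal analysis, taking node 4 as the 0 V reference.
Source V1 fixes V_0 = 9 V.
KCL at each unknown node (sum of currents leaving = 0; resistances in Ω):
  Node 1: (V_1 - 9)/4.3 + (V_1 - 0)/1.6 + (V_1 - V_2)/51000 = 0
  Node 2: (V_2 - V_1)/51000 + (V_2 - V_3)/7500 = 0
  Node 3: (V_3 - V_2)/7500 + (V_3 - 0)/20 = 0
Collecting terms (coefficients in siemens):
  0.8576·V_1 - 0.00001961·V_2 = 2.093
  0.0001529·V_2 - 0.00001961·V_1 - 0.0001333·V_3 = 0
  0.05013·V_3 - 0.0001333·V_2 = 0
Solving these 3 simultaneous equations (Gaussian elimination) gives:
  V_1 = 2.441 V, V_2 = 0.3136 V, V_3 = 0.0008341 V
The requested potential is V_2 = 0.3136 V.

Final answer: V_2 = 0.3136 V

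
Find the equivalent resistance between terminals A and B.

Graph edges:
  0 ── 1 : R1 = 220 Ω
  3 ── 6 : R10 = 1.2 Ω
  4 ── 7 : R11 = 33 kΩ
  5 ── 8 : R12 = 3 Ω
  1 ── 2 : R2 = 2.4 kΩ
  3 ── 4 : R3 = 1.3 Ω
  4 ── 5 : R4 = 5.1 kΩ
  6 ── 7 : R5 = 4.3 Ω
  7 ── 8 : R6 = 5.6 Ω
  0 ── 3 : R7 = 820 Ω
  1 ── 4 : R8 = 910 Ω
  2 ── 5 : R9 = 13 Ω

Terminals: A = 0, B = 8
The network is not a plain series/parallel combination. Inject a 1 A test current into terminal A (node 0) and return it from terminal B (node 8); then R_eq = V_A / (1 A).
Nodal analysis, taking node 8 as the 0 V reference.
Current source I_test pushes 1 A into node 0 and draws it out of node 8.
KCL at each unknown node (sum of currents leaving = 0; resistances in Ω):
  Node 0: (V_0 - V_1)/220 + (V_0 - V_3)/820 - 1 = 0
  Node 1: (V_1 - V_0)/220 + (V_1 - V_2)/2400 + (V_1 - V_4)/910 = 0
  Node 2: (V_2 - V_1)/2400 + (V_2 - V_5)/13 = 0
  Node 3: (V_3 - V_0)/820 + (V_3 - V_4)/1.3 + (V_3 - V_6)/1.2 = 0
  Node 4: (V_4 - V_1)/910 + (V_4 - V_3)/1.3 + (V_4 - V_5)/5100 + (V_4 - V_7)/33000 = 0
  Node 5: (V_5 - V_2)/13 + (V_5 - V_4)/5100 + (V_5 - 0)/3 = 0
  Node 6: (V_6 - V_3)/1.2 + (V_6 - V_7)/4.3 = 0
  Node 7: (V_7 - V_4)/33000 + (V_7 - V_6)/4.3 + (V_7 - 0)/5.6 = 0
Collecting terms (coefficients in siemens):
  0.005765·V_0 - 0.004545·V_1 - 0.00122·V_3 = 1
  0.006061·V_1 - 0.004545·V_0 - 0.0004167·V_2 - 0.001099·V_4 = 0
  0.07734·V_2 - 0.0004167·V_1 - 0.07692·V_5 = 0
  1.604·V_3 - 0.00122·V_0 - 0.7692·V_4 - 0.8333·V_6 = 0
  0.7706·V_4 - 0.001099·V_1 - 0.7692·V_3 - 0.0001961·V_5 - 0.0000303·V_7 = 0
  0.4105·V_5 - 0.07692·V_2 - 0.0001961·V_4 = 0
  1.066·V_6 - 0.8333·V_3 - 0.2326·V_7 = 0
  0.4112·V_7 - 0.0000303·V_4 - 0.2326·V_6 = 0
Solving these 8 simultaneous equations (Gaussian elimination) gives:
  V_0 = 433.2 V, V_1 = 326.8 V, V_2 = 2.17 V, V_3 = 9.577 V
  V_4 = 10.03 V, V_5 = 0.4115 V, V_6 = 8.541 V, V_7 = 4.832 V
R_eq = V_0 / 1 A = 433.2 Ω

Final answer: 433.2 Ω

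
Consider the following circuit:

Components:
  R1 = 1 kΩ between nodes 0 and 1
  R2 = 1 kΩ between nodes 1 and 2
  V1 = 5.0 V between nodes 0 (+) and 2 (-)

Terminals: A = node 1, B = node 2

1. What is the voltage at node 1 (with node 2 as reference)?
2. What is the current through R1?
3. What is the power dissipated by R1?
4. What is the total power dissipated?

Nodal analysis, taking node 2 as the 0 V reference.
Source V1 fixes V_0 = 5 V.
KCL at each unknown node (sum of currents leaving = 0; resistances in Ω):
  Node 1: (V_1 - 5)/1000 + (V_1 - 0)/1000 = 0
Collecting terms: 0.002 × V_1 = 0.005  =>  V_1 = 2.5 V
Part 1:
  Read off the nodal solution: V_1 = 2.5 V
Part 2:
  I_R1 = (V_0 - V_1)/R1 = (5 - 2.5)/1000 = 0.0025 A
  Magnitude: I_R1 = 0.0025 A
Part 3:
  I_R1 = (V_0 - V_1)/R1 = (5 - 2.5)/1000 = 0.0025 A
  P_R1 = I_R1² × R1 = (0.0025)² × 1000 = 0.00625 W
Part 4:
  Power in each resistor, P = (ΔV)²/R:
    P_R1 = (5 - 2.5)²/1000 = 0.00625 W
    P_R2 = (2.5 - 0)²/1000 = 0.00625 W
  P_total = P_R1 + P_R2 = 0.0125 W

Final answers:
1. V_1 = 2.5 V
2. I_R1 = 0.0025 A
3. P_R1 = 0.00625 W
4. P_total = 0.0125 W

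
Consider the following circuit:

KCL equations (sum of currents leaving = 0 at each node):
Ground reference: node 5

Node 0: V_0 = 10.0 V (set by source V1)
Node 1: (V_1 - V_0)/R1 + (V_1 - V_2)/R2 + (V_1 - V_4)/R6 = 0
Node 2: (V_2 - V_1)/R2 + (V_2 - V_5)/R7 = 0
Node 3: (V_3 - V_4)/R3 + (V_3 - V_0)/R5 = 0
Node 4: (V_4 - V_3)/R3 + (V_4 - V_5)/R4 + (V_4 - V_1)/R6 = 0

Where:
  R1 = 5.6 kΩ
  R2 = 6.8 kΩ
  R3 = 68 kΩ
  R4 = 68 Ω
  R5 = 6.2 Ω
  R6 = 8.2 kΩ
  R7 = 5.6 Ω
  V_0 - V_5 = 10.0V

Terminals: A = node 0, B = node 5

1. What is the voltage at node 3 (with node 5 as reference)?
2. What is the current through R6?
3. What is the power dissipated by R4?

Nodal analysis, taking node 5 as the 0 V reference.
Source V1 fixes V_0 = 10 V.
KCL at each unknown node (sum of currents leaving = 0; resistances in Ω):
  Node 1: (V_1 - 10)/5600 + (V_1 - V_2)/6800 + (V_1 - V_4)/8200 = 0
  Node 2: (V_2 - V_1)/6800 + (V_2 - 0)/5.6 = 0
  Node 3: (V_3 - V_4)/68000 + (V_3 - 10)/6.2 = 0
  Node 4: (V_4 - V_3)/68000 + (V_4 - 0)/68 + (V_4 - V_1)/8200 = 0
Collecting terms (coefficients in siemens):
  0.0004476·V_1 - 0.0001471·V_2 - 0.000122·V_4 = 0.001786
  0.1787·V_2 - 0.0001471·V_1 = 0
  0.1613·V_3 - 0.00001471·V_4 = 1.613
  0.01484·V_4 - 0.000122·V_1 - 0.00001471·V_3 = 0
Solving these 4 simultaneous equations (Gaussian elimination) gives:
  V_1 = 4.002 V, V_2 = 0.003293 V, V_3 = 9.999 V, V_4 = 0.04279 V
Part 1:
  Read off the nodal solution: V_3 = 9.999 V
Part 2:
  I_R6 = (V_1 - V_4)/R6 = (4.002 - 0.04279)/8200 = 0.0004829 A
  Magnitude: I_R6 = 0.0004829 A
Part 3:
  I_R4 = (V_4 - V_5)/R4 = (0.04279 - 0)/68 = 0.0006293 A
  P_R4 = I_R4² × R4 = (0.0006293)² × 68 = 0.00002693 W

Final answers:
1. V_3 = 9.999 V
2. I_R6 = 0.0004829 A
3. P_R4 = 2.693e-05 W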